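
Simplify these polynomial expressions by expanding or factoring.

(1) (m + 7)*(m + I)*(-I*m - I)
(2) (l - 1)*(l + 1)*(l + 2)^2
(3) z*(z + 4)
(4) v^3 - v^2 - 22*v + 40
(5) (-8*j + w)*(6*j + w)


(1) = -I*m^3 + m^2 - 8*I*m^2 + 8*m - 7*I*m + 7
(2) = l^4 + 4*l^3 + 3*l^2 - 4*l - 4
(3) = z^2 + 4*z
(4) = (v - 4)*(v - 2)*(v + 5)
(5) = -48*j^2 - 2*j*w + w^2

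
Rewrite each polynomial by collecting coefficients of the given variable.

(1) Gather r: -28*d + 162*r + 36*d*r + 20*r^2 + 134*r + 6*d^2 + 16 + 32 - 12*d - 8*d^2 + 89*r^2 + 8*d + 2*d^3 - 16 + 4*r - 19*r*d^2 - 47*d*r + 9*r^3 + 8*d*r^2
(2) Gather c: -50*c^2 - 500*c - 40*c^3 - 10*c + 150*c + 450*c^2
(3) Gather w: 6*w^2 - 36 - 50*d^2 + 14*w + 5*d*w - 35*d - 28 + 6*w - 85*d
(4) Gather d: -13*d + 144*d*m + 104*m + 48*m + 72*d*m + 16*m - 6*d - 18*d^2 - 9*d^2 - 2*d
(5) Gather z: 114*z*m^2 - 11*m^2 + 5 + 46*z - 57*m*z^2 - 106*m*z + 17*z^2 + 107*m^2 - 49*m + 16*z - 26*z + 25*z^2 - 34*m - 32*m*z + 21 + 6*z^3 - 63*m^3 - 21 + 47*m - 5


(1) = 2*d^3 - 2*d^2 - 32*d + 9*r^3 + r^2*(8*d + 109) + r*(-19*d^2 - 11*d + 300) + 32
(2) = -40*c^3 + 400*c^2 - 360*c
(3) = -50*d^2 - 120*d + 6*w^2 + w*(5*d + 20) - 64
(4) = -27*d^2 + d*(216*m - 21) + 168*m
(5) = -63*m^3 + 96*m^2 - 36*m + 6*z^3 + z^2*(42 - 57*m) + z*(114*m^2 - 138*m + 36)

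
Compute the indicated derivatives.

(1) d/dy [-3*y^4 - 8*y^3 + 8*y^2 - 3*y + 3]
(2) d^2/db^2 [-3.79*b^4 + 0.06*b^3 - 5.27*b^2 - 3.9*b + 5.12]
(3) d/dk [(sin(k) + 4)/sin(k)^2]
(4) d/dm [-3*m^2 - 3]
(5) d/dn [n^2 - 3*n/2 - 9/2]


(1) = -12*y^3 - 24*y^2 + 16*y - 3
(2) = -45.48*b^2 + 0.36*b - 10.54
(3) = -(sin(k) + 8)*cos(k)/sin(k)^3
(4) = -6*m
(5) = 2*n - 3/2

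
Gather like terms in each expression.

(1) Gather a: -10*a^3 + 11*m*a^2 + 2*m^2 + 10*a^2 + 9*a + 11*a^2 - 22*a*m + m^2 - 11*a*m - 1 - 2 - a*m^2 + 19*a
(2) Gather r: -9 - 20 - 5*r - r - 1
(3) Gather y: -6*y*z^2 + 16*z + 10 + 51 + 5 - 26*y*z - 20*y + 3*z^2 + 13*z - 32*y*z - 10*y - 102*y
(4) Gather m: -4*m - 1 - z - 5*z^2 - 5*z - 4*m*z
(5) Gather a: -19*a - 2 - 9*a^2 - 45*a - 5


(1) = -10*a^3 + a^2*(11*m + 21) + a*(-m^2 - 33*m + 28) + 3*m^2 - 3
(2) = -6*r - 30
(3) = y*(-6*z^2 - 58*z - 132) + 3*z^2 + 29*z + 66
(4) = m*(-4*z - 4) - 5*z^2 - 6*z - 1
(5) = -9*a^2 - 64*a - 7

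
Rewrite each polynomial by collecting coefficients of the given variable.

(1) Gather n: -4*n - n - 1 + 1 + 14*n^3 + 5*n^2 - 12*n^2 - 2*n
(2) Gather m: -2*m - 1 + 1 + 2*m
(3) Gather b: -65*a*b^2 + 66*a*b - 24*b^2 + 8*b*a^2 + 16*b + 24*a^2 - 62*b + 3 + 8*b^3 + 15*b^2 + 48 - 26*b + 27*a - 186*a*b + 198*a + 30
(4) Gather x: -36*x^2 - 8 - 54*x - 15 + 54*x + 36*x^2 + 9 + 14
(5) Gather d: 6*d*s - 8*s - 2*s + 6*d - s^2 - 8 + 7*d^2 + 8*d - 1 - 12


(1) = 14*n^3 - 7*n^2 - 7*n
(2) = 0
(3) = 24*a^2 + 225*a + 8*b^3 + b^2*(-65*a - 9) + b*(8*a^2 - 120*a - 72) + 81
(4) = 0
(5) = 7*d^2 + d*(6*s + 14) - s^2 - 10*s - 21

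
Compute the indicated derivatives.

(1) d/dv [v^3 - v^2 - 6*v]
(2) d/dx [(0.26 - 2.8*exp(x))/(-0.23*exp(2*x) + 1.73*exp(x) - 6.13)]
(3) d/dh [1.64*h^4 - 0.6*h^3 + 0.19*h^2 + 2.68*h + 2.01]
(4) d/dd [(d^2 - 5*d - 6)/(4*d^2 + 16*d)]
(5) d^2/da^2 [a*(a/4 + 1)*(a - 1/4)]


(1) = 3*v^2 - 2*v - 6
(2) = (-0.644*exp(2*x) + 0.1196*exp(x) + 16.7142)*exp(x)/(0.0529*exp(4*x) - 0.7958*exp(3*x) + 5.8127*exp(2*x) - 21.2098*exp(x) + 37.5769)
(3) = 6.56*h^3 - 1.8*h^2 + 0.38*h + 2.68
(4) = 3*(3*d^2 + 4*d + 8)/(4*d^2*(d^2 + 8*d + 16))
(5) = 3*a/2 + 15/8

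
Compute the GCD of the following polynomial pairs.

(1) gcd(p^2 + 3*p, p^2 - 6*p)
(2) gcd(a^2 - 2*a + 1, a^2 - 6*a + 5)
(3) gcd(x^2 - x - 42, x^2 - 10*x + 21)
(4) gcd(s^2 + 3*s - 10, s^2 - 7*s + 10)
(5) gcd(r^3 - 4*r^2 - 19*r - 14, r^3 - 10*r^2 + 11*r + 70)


(1) = gcd(p*(p + 3), p*(p - 6)) = p
(2) = gcd((a - 1)^2, (a - 5)*(a - 1)) = a - 1
(3) = x - 7
(4) = s - 2
(5) = r^2 - 5*r - 14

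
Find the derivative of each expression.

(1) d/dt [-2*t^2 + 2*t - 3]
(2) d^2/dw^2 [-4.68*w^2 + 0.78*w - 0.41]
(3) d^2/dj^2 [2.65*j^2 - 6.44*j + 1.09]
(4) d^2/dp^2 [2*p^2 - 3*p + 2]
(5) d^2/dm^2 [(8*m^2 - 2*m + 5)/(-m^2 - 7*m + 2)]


(1) = 2 - 4*t
(2) = -9.36000000000000
(3) = 5.30000000000000
(4) = 4
(5) = 2*(58*m^3 - 63*m^2 - 93*m - 259)/(m^6 + 21*m^5 + 141*m^4 + 259*m^3 - 282*m^2 + 84*m - 8)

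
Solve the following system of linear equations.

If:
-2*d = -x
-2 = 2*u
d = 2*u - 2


Then:
d = -4
u = -1
x = -8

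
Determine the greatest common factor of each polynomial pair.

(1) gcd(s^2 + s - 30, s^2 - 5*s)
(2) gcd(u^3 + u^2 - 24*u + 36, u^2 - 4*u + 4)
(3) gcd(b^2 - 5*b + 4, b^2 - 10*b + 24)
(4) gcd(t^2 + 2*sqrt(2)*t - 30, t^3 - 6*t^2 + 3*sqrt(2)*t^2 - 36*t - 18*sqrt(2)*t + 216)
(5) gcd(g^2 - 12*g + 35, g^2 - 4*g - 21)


(1) = s - 5
(2) = u - 2
(3) = gcd((b - 4)*(b - 1), (b - 6)*(b - 4)) = b - 4
(4) = gcd((t - 3*sqrt(2))*(t + 5*sqrt(2)), (t - 6)*(t - 3*sqrt(2))*(t + 6*sqrt(2))) = t - 3*sqrt(2)
(5) = gcd((g - 7)*(g - 5), (g - 7)*(g + 3)) = g - 7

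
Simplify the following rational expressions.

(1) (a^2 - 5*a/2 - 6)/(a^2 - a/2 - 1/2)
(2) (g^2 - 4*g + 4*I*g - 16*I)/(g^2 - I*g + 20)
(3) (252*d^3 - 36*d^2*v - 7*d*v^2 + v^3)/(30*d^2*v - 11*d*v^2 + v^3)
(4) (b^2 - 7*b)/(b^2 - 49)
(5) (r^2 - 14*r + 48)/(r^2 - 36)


(1) = (2*a^2 - 5*a - 12)/(2*a^2 - a - 1)
(2) = (g - 4)/(g - 5*I)
(3) = (-42*d^2 - d*v + v^2)/(-5*d*v + v^2)
(4) = b/(b + 7)
(5) = (r - 8)/(r + 6)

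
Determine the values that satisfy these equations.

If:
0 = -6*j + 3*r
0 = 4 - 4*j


Then:
j = 1
r = 2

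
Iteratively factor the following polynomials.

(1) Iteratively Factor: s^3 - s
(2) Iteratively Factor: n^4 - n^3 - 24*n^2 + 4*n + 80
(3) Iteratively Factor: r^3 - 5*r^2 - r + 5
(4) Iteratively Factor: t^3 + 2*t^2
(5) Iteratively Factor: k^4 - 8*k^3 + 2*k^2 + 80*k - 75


(1) = (s)*(s^2 - 1) = s*(s + 1)*(s - 1)
(2) = (n + 2)*(n^3 - 3*n^2 - 18*n + 40) = (n - 2)*(n + 2)*(n^2 - n - 20) = (n - 2)*(n + 2)*(n + 4)*(n - 5)
(3) = (r - 5)*(r^2 - 1) = (r - 5)*(r - 1)*(r + 1)
(4) = (t)*(t^2 + 2*t) = t^2*(t + 2)
(5) = (k - 5)*(k^3 - 3*k^2 - 13*k + 15) = (k - 5)*(k - 1)*(k^2 - 2*k - 15) = (k - 5)*(k - 1)*(k + 3)*(k - 5)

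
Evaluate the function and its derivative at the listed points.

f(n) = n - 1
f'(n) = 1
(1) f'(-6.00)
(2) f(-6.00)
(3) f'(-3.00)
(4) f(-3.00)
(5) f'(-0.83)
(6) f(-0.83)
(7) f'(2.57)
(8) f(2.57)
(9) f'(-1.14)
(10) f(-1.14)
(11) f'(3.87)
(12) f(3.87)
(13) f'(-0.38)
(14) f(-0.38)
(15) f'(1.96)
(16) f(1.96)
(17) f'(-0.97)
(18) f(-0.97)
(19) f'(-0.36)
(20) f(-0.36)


(1) = 1.00
(2) = -7.00
(3) = 1.00
(4) = -4.00
(5) = 1.00
(6) = -1.83
(7) = 1.00
(8) = 1.57
(9) = 1.00
(10) = -2.14
(11) = 1.00
(12) = 2.87
(13) = 1.00
(14) = -1.38
(15) = 1.00
(16) = 0.96
(17) = 1.00
(18) = -1.97
(19) = 1.00
(20) = -1.36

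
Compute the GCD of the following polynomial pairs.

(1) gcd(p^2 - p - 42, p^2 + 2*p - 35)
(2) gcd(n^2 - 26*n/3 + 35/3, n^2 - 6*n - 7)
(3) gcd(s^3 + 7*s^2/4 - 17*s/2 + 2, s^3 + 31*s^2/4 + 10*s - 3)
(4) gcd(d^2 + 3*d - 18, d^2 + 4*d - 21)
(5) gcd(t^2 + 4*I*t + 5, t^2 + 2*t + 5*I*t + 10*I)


(1) = gcd((p - 7)*(p + 6), (p - 5)*(p + 7)) = 1
(2) = n - 7
(3) = s - 1/4
(4) = d - 3
(5) = t + 5*I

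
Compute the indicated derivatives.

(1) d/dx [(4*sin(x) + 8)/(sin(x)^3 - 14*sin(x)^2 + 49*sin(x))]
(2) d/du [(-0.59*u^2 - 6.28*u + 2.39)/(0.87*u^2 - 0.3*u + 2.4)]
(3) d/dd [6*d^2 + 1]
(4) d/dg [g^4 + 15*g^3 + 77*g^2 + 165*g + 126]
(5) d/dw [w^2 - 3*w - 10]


(1) = 8*(-cos(x) - 3/tan(x) + 7*cos(x)/sin(x)^2)/(sin(x) - 7)^3
(2) = (5.6406*u^2 - 6.9906*u - 14.355)/(0.7569*u^4 - 0.522*u^3 + 4.266*u^2 - 1.44*u + 5.76)
(3) = 12*d
(4) = 4*g^3 + 45*g^2 + 154*g + 165
(5) = 2*w - 3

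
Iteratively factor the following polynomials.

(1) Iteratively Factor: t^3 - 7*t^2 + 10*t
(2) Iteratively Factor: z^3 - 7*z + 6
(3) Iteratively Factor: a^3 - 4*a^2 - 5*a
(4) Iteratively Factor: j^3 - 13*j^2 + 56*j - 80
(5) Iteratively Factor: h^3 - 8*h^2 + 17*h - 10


(1) = (t - 5)*(t^2 - 2*t) = (t - 5)*(t - 2)*(t)
(2) = (z - 1)*(z^2 + z - 6) = (z - 1)*(z + 3)*(z - 2)
(3) = (a - 5)*(a^2 + a) = (a - 5)*(a + 1)*(a)
(4) = (j - 5)*(j^2 - 8*j + 16) = (j - 5)*(j - 4)*(j - 4)
(5) = (h - 5)*(h^2 - 3*h + 2) = (h - 5)*(h - 1)*(h - 2)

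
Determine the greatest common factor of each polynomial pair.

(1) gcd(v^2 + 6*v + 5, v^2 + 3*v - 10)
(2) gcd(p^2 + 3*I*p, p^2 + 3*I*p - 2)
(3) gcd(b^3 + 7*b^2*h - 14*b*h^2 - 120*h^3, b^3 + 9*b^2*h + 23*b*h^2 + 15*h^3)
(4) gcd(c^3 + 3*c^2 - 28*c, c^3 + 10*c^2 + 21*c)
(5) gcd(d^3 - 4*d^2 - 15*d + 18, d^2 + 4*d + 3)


(1) = gcd((v + 1)*(v + 5), (v - 2)*(v + 5)) = v + 5
(2) = 1
(3) = gcd((b - 4*h)*(b + 5*h)*(b + 6*h), (b + h)*(b + 3*h)*(b + 5*h)) = b + 5*h
(4) = gcd(c*(c - 4)*(c + 7), c*(c + 3)*(c + 7)) = c^2 + 7*c
(5) = d + 3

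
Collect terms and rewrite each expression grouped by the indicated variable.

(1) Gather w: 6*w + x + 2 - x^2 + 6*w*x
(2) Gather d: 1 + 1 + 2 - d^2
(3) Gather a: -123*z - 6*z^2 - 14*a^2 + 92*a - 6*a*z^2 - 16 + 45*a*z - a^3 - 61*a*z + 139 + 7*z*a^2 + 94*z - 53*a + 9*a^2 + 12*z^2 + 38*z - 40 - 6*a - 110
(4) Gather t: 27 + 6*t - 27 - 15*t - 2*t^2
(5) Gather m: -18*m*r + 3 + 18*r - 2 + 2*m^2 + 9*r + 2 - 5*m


(1) = w*(6*x + 6) - x^2 + x + 2
(2) = 4 - d^2
(3) = -a^3 + a^2*(7*z - 5) + a*(-6*z^2 - 16*z + 33) + 6*z^2 + 9*z - 27
(4) = -2*t^2 - 9*t
(5) = 2*m^2 + m*(-18*r - 5) + 27*r + 3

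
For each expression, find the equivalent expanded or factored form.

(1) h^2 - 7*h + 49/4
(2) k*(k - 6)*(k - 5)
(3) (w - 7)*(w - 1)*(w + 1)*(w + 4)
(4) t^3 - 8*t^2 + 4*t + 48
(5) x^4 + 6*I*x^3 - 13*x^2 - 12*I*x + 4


(1) = (h - 7/2)^2
(2) = k^3 - 11*k^2 + 30*k
(3) = w^4 - 3*w^3 - 29*w^2 + 3*w + 28
(4) = (t - 6)*(t - 4)*(t + 2)
(5) = (x + I)^2*(x + 2*I)^2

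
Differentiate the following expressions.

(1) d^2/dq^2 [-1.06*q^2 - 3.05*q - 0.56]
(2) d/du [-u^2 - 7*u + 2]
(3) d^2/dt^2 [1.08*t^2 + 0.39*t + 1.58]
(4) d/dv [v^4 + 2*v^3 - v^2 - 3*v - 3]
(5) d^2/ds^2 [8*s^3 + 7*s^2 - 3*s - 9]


(1) = -2.12000000000000
(2) = -2*u - 7
(3) = 2.16000000000000
(4) = 4*v^3 + 6*v^2 - 2*v - 3
(5) = 48*s + 14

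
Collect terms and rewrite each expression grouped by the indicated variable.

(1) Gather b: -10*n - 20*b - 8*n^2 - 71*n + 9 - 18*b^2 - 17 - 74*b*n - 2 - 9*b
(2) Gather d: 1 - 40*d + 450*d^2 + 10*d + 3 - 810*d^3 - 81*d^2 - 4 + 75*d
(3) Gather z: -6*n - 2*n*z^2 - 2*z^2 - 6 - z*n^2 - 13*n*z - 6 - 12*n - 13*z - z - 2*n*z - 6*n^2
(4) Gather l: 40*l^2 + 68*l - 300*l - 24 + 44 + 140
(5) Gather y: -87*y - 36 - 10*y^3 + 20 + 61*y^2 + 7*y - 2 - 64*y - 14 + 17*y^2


(1) = -18*b^2 + b*(-74*n - 29) - 8*n^2 - 81*n - 10
(2) = -810*d^3 + 369*d^2 + 45*d
(3) = -6*n^2 - 18*n + z^2*(-2*n - 2) + z*(-n^2 - 15*n - 14) - 12
(4) = 40*l^2 - 232*l + 160
(5) = -10*y^3 + 78*y^2 - 144*y - 32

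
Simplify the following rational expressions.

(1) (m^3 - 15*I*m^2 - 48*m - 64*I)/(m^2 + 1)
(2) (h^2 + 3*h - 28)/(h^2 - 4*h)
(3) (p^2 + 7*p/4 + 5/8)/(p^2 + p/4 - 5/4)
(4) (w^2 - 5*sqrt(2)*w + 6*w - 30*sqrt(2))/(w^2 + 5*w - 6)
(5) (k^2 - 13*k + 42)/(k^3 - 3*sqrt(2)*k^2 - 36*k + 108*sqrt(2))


(1) = (m^2 - 16*I*m - 64)/(m - I)
(2) = (h + 7)/h
(3) = (2*p + 1)/(2*p - 2)
(4) = (w - 5*sqrt(2))/(w - 1)
(5) = (k - 7)/(k^2 + k*(6 - 3*sqrt(2)) - 18*sqrt(2))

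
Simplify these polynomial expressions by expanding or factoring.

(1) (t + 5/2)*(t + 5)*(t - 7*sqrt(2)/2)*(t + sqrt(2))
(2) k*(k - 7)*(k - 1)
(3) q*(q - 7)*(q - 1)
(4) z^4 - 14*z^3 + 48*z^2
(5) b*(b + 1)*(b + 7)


(1) = t^4 - 5*sqrt(2)*t^3/2 + 15*t^3/2 - 75*sqrt(2)*t^2/4 + 11*t^2/2 - 105*t/2 - 125*sqrt(2)*t/4 - 175/2
(2) = k^3 - 8*k^2 + 7*k
(3) = q^3 - 8*q^2 + 7*q
(4) = z^2*(z - 8)*(z - 6)
(5) = b^3 + 8*b^2 + 7*b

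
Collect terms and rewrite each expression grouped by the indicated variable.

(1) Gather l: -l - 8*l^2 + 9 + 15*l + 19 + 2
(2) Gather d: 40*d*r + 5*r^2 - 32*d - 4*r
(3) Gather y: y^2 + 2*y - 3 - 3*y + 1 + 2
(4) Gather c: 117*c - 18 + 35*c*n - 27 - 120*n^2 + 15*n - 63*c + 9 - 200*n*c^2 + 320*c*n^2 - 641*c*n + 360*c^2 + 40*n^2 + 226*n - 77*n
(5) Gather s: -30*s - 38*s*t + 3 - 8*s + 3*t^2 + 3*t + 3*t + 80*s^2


(1) = -8*l^2 + 14*l + 30
(2) = d*(40*r - 32) + 5*r^2 - 4*r
(3) = y^2 - y
(4) = c^2*(360 - 200*n) + c*(320*n^2 - 606*n + 54) - 80*n^2 + 164*n - 36
(5) = 80*s^2 + s*(-38*t - 38) + 3*t^2 + 6*t + 3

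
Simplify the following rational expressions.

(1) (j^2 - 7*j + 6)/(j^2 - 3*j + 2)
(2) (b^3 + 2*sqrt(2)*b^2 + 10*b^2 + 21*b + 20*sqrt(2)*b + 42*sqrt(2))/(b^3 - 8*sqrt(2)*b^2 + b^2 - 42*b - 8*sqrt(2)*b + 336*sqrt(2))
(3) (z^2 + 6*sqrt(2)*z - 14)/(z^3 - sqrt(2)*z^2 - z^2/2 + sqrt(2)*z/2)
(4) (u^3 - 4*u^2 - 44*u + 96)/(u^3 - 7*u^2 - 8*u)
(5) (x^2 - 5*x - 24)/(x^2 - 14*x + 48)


(1) = (j - 6)/(j - 2)
(2) = (b^2 + b*(2*sqrt(2) + 3) + 6*sqrt(2))/(b^2 + b*(-8*sqrt(2) - 6) + 48*sqrt(2))
(3) = (2*z + 14*sqrt(2))/(2*z^2 - z)
(4) = (u^2 + 4*u - 12)/(u^2 + u)
(5) = (x + 3)/(x - 6)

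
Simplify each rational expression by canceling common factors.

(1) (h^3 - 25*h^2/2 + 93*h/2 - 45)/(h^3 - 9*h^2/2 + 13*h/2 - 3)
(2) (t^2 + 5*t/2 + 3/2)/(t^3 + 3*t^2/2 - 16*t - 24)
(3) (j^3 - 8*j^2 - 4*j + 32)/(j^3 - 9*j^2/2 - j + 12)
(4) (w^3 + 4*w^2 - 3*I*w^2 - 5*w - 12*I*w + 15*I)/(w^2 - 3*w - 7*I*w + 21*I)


(1) = (h^2 - 11*h + 30)/(h^2 - 3*h + 2)
(2) = (t + 1)/(t^2 - 16)
(3) = (2*j^2 - 12*j - 32)/(2*j^2 - 5*j - 12)
(4) = (w^3 + w^2*(4 - 3*I) + w*(-5 - 12*I) + 15*I)/(w^2 + w*(-3 - 7*I) + 21*I)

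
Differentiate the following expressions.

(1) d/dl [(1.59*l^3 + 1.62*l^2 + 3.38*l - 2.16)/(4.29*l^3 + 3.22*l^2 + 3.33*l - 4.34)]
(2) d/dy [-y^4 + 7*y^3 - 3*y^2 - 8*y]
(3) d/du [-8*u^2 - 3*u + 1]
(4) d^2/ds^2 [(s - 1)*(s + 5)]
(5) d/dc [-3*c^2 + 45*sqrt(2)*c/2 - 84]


(1) = (-1.83*l^4 - 18.411*l^3 + 1.6084*l^2 - 0.1512*l - 7.4764)/(18.4041*l^6 + 27.6276*l^5 + 38.9398*l^4 - 15.792*l^3 - 16.8607*l^2 - 28.9044*l + 18.8356)
(2) = -4*y^3 + 21*y^2 - 6*y - 8
(3) = -16*u - 3
(4) = 2
(5) = -6*c + 45*sqrt(2)/2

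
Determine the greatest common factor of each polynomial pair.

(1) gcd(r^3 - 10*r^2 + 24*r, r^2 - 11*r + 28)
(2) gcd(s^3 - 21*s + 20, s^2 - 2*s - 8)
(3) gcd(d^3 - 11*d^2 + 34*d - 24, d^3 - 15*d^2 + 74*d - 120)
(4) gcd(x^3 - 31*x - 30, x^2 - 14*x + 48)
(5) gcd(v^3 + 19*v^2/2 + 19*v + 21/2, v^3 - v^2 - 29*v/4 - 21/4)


(1) = r - 4
(2) = gcd((s - 4)*(s - 1)*(s + 5), (s - 4)*(s + 2)) = s - 4
(3) = d^2 - 10*d + 24
(4) = gcd((x - 6)*(x + 1)*(x + 5), (x - 8)*(x - 6)) = x - 6
(5) = v^2 + 5*v/2 + 3/2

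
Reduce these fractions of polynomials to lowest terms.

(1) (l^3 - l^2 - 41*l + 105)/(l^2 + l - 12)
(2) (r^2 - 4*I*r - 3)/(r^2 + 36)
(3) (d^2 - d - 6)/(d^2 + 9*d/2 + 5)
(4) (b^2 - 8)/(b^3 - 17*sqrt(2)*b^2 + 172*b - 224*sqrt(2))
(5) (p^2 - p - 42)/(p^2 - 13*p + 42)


(1) = (l^2 + 2*l - 35)/(l + 4)
(2) = (r^2 - 4*I*r - 3)/(r^2 + 36)
(3) = (2*d - 6)/(2*d + 5)
(4) = (b + 2*sqrt(2))/(b^2 - 15*sqrt(2)*b + 112)
(5) = (p + 6)/(p - 6)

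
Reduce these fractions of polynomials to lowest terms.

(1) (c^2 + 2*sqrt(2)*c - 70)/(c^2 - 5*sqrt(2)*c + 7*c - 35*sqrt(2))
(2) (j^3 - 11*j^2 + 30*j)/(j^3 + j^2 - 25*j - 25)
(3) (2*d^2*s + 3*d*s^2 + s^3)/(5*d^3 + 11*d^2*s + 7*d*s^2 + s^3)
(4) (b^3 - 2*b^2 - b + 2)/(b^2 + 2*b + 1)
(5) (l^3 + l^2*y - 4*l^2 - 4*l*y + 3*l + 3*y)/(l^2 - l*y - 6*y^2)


(1) = (c + 7*sqrt(2))/(c + 7)
(2) = (j^2 - 6*j)/(j^2 + 6*j + 5)
(3) = (2*d*s + s^2)/(5*d^2 + 6*d*s + s^2)
(4) = (b^2 - 3*b + 2)/(b + 1)
(5) = (-l^3 - l^2*y + 4*l^2 + 4*l*y - 3*l - 3*y)/(-l^2 + l*y + 6*y^2)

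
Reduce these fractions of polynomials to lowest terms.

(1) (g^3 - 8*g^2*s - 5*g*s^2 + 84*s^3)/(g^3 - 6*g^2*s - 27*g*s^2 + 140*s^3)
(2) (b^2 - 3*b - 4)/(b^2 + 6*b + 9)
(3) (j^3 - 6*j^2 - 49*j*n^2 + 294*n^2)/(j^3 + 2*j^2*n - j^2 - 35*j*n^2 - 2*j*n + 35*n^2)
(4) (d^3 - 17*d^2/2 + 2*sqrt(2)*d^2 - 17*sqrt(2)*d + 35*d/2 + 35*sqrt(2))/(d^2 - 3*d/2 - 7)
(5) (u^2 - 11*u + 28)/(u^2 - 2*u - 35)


(1) = (g + 3*s)/(g + 5*s)
(2) = (b^2 - 3*b - 4)/(b^2 + 6*b + 9)
(3) = (j^2 - 7*j*n - 6*j + 42*n)/(j^2 - 5*j*n - j + 5*n)
(4) = (4*d^2 + d*(-20 + 8*sqrt(2)) - 40*sqrt(2))/(4*d + 8)
(5) = (u - 4)/(u + 5)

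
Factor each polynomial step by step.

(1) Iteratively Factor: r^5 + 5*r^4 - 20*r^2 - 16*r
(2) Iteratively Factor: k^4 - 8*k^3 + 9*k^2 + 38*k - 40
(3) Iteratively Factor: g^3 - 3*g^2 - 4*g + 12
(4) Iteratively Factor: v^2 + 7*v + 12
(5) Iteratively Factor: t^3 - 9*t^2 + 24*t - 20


(1) = (r - 2)*(r^4 + 7*r^3 + 14*r^2 + 8*r) = (r - 2)*(r + 4)*(r^3 + 3*r^2 + 2*r) = (r - 2)*(r + 2)*(r + 4)*(r^2 + r) = r*(r - 2)*(r + 2)*(r + 4)*(r + 1)
(2) = (k - 4)*(k^3 - 4*k^2 - 7*k + 10) = (k - 5)*(k - 4)*(k^2 + k - 2) = (k - 5)*(k - 4)*(k + 2)*(k - 1)
(3) = (g - 3)*(g^2 - 4) = (g - 3)*(g - 2)*(g + 2)
(4) = (v + 4)*(v + 3)
(5) = (t - 2)*(t^2 - 7*t + 10) = (t - 2)^2*(t - 5)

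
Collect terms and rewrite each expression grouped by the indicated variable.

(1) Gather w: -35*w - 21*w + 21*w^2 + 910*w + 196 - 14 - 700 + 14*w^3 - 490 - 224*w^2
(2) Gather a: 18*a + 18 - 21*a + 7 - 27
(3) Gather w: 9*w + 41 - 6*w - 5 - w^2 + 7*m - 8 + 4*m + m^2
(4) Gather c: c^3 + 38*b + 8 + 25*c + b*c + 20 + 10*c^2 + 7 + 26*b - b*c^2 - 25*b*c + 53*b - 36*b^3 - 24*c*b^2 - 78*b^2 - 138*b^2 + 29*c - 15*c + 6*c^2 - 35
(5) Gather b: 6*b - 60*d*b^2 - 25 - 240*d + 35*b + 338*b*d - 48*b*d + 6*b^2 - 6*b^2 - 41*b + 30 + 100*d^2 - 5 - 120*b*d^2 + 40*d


(1) = 14*w^3 - 203*w^2 + 854*w - 1008
(2) = -3*a - 2
(3) = m^2 + 11*m - w^2 + 3*w + 28
(4) = -36*b^3 - 216*b^2 + 117*b + c^3 + c^2*(16 - b) + c*(-24*b^2 - 24*b + 39)
(5) = -60*b^2*d + b*(-120*d^2 + 290*d) + 100*d^2 - 200*d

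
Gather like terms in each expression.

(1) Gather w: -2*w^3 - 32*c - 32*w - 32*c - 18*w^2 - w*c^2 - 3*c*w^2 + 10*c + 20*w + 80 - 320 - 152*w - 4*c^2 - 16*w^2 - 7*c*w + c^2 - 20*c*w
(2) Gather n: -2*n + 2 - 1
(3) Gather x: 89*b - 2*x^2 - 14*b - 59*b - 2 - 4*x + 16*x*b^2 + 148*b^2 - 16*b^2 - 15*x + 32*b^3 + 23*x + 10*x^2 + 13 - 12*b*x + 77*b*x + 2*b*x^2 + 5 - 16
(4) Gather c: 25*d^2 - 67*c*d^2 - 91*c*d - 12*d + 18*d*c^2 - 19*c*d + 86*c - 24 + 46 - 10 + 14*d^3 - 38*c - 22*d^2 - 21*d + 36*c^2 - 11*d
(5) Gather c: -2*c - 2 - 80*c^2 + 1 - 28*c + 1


(1) = -3*c^2 - 54*c - 2*w^3 + w^2*(-3*c - 34) + w*(-c^2 - 27*c - 164) - 240
(2) = 1 - 2*n
(3) = 32*b^3 + 132*b^2 + 16*b + x^2*(2*b + 8) + x*(16*b^2 + 65*b + 4)
(4) = c^2*(18*d + 36) + c*(-67*d^2 - 110*d + 48) + 14*d^3 + 3*d^2 - 44*d + 12
(5) = -80*c^2 - 30*c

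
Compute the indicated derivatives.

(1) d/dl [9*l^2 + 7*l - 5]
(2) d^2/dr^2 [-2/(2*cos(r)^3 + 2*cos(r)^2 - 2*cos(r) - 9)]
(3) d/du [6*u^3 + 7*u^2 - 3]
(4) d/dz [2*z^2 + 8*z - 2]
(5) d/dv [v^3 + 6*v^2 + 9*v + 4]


(1) = 18*l + 7
(2) = 32*((cos(r) - 8*cos(2*r) - 9*cos(3*r))*(-cos(r) + 2*cos(2*r) + cos(3*r) - 16)/8 - 4*(3*cos(r)^2 + 2*cos(r) - 1)^2*sin(r)^2)/(-4*sin(r)^2 - cos(r) + cos(3*r) - 14)^3
(3) = 2*u*(9*u + 7)
(4) = 4*z + 8
(5) = 3*v^2 + 12*v + 9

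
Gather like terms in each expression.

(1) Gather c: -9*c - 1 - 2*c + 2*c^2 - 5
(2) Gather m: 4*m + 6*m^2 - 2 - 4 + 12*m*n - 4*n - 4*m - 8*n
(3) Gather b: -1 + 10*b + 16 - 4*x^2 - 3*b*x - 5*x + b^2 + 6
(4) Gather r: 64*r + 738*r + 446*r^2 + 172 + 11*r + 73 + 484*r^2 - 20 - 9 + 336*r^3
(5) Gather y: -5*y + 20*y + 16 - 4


(1) = 2*c^2 - 11*c - 6
(2) = 6*m^2 + 12*m*n - 12*n - 6
(3) = b^2 + b*(10 - 3*x) - 4*x^2 - 5*x + 21
(4) = 336*r^3 + 930*r^2 + 813*r + 216
(5) = 15*y + 12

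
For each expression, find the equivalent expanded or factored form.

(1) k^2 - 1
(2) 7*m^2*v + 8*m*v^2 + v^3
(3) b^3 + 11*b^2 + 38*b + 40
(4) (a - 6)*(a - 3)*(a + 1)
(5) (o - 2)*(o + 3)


(1) = (k - 1)*(k + 1)
(2) = v*(m + v)*(7*m + v)
(3) = (b + 2)*(b + 4)*(b + 5)
(4) = a^3 - 8*a^2 + 9*a + 18
(5) = o^2 + o - 6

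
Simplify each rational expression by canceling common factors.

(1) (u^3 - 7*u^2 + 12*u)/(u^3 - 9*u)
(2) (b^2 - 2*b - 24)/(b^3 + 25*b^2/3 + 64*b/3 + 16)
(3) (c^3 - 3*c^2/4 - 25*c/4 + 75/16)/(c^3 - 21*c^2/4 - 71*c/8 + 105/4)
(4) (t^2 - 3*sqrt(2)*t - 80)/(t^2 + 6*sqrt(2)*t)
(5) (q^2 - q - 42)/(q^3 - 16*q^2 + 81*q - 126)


(1) = (u - 4)/(u + 3)
(2) = (3*b - 18)/(3*b^2 + 13*b + 12)
(3) = (8*c^2 - 26*c + 15)/(8*c^2 - 62*c + 84)
(4) = (t^2 - 3*sqrt(2)*t - 80)/(t^2 + 6*sqrt(2)*t)
(5) = (q + 6)/(q^2 - 9*q + 18)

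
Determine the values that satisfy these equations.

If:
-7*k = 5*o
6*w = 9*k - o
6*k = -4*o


Then:
k = 0
o = 0
w = 0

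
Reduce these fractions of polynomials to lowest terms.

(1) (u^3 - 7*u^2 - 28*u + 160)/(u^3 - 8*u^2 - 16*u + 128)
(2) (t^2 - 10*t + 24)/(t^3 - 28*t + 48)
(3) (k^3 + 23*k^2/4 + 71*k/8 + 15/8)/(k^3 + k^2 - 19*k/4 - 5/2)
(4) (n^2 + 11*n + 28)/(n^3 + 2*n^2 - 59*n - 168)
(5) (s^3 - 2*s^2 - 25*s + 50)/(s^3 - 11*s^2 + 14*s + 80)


(1) = (u + 5)/(u + 4)
(2) = (t - 6)/(t^2 + 4*t - 12)
(3) = (4*k^2 + 13*k + 3)/(4*k^2 - 6*k - 4)
(4) = (n + 4)/(n^2 - 5*n - 24)
(5) = (s^2 + 3*s - 10)/(s^2 - 6*s - 16)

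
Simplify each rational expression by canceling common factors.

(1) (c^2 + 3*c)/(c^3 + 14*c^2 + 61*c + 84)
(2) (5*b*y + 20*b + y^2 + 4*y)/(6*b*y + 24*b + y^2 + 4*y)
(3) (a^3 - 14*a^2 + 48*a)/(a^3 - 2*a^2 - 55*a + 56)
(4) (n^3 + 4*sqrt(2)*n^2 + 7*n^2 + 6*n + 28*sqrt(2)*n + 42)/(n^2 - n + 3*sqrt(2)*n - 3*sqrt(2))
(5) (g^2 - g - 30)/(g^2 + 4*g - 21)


(1) = c/(c^2 + 11*c + 28)
(2) = (5*b + y)/(6*b + y)
(3) = (a^2 - 6*a)/(a^2 + 6*a - 7)
(4) = (n^2 + n*(sqrt(2) + 7) + 7*sqrt(2))/(n - 1)
(5) = (g^2 - g - 30)/(g^2 + 4*g - 21)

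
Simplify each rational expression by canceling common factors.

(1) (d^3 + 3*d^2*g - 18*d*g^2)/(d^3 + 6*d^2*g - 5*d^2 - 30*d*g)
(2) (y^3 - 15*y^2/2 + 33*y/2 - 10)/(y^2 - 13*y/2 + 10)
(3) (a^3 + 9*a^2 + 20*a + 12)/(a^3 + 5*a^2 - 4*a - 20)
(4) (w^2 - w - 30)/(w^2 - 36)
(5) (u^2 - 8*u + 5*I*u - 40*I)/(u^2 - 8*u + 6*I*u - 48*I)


(1) = (d - 3*g)/(d - 5)
(2) = y - 1
(3) = (a^2 + 7*a + 6)/(a^2 + 3*a - 10)
(4) = (w + 5)/(w + 6)
(5) = (u + 5*I)/(u + 6*I)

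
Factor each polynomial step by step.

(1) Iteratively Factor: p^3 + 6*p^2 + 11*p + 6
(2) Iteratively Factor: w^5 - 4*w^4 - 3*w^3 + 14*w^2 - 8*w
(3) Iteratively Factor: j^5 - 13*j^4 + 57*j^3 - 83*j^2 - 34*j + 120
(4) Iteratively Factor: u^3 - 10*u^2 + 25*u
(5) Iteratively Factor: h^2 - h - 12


(1) = (p + 1)*(p^2 + 5*p + 6) = (p + 1)*(p + 2)*(p + 3)
(2) = (w - 1)*(w^4 - 3*w^3 - 6*w^2 + 8*w) = w*(w - 1)*(w^3 - 3*w^2 - 6*w + 8) = w*(w - 1)^2*(w^2 - 2*w - 8) = w*(w - 1)^2*(w + 2)*(w - 4)
(3) = (j - 4)*(j^4 - 9*j^3 + 21*j^2 + j - 30) = (j - 4)*(j - 3)*(j^3 - 6*j^2 + 3*j + 10) = (j - 5)*(j - 4)*(j - 3)*(j^2 - j - 2) = (j - 5)*(j - 4)*(j - 3)*(j + 1)*(j - 2)
(4) = (u - 5)*(u^2 - 5*u) = (u - 5)^2*(u)
(5) = (h - 4)*(h + 3)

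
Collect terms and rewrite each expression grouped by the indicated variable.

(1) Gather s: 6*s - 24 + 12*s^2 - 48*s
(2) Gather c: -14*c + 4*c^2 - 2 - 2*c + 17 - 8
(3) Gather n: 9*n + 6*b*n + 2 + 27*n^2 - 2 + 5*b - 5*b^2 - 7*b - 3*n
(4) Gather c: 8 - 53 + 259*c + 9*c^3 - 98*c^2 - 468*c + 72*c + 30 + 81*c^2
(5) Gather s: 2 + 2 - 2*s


(1) = 12*s^2 - 42*s - 24
(2) = 4*c^2 - 16*c + 7
(3) = -5*b^2 - 2*b + 27*n^2 + n*(6*b + 6)
(4) = 9*c^3 - 17*c^2 - 137*c - 15
(5) = 4 - 2*s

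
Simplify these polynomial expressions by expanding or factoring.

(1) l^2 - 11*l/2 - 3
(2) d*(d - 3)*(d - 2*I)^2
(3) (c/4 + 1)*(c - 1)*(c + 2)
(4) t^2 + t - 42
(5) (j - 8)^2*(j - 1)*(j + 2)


(1) = (l - 6)*(l + 1/2)
(2) = d^4 - 3*d^3 - 4*I*d^3 - 4*d^2 + 12*I*d^2 + 12*d
(3) = c^3/4 + 5*c^2/4 + c/2 - 2
(4) = (t - 6)*(t + 7)
(5) = j^4 - 15*j^3 + 46*j^2 + 96*j - 128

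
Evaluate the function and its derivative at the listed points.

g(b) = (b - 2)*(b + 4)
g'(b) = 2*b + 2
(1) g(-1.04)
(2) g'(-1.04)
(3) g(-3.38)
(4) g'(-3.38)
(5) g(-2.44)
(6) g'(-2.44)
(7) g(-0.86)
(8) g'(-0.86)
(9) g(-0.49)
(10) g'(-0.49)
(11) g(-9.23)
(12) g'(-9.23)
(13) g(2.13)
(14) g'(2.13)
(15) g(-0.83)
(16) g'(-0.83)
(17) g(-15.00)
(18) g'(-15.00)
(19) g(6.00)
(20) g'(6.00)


(1) = -9.00
(2) = -0.08
(3) = -3.34
(4) = -4.76
(5) = -6.93
(6) = -2.88
(7) = -8.98
(8) = 0.28
(9) = -8.74
(10) = 1.02
(11) = 58.73
(12) = -16.46
(13) = 0.80
(14) = 6.26
(15) = -8.97
(16) = 0.34
(17) = 187.00
(18) = -28.00
(19) = 40.00
(20) = 14.00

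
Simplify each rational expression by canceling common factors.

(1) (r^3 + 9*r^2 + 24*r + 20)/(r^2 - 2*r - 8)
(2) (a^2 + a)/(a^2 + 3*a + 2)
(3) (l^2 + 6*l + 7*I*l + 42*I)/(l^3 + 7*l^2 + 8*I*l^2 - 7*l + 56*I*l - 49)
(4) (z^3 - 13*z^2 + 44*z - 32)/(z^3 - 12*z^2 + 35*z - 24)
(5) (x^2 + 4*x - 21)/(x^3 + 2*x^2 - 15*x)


(1) = (r^2 + 7*r + 10)/(r - 4)
(2) = a/(a + 2)
(3) = (l + 6)/(l^2 + l*(7 + I) + 7*I)
(4) = (z - 4)/(z - 3)
(5) = (x + 7)/(x^2 + 5*x)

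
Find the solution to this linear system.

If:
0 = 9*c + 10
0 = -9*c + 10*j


Then:
c = -10/9
j = -1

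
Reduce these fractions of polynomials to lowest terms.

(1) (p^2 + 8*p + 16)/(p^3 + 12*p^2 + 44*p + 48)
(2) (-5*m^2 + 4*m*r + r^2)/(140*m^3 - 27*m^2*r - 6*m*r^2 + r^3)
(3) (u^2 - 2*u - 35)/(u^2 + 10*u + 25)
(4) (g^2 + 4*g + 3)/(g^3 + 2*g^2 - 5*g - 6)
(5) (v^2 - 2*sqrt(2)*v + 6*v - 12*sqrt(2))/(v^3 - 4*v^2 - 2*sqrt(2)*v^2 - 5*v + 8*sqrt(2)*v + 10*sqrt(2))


(1) = (p + 4)/(p^2 + 8*p + 12)
(2) = (-m + r)/(28*m^2 - 11*m*r + r^2)
(3) = (u - 7)/(u + 5)
(4) = 1/(g - 2)
(5) = (v + 6)/(v^2 - 4*v - 5)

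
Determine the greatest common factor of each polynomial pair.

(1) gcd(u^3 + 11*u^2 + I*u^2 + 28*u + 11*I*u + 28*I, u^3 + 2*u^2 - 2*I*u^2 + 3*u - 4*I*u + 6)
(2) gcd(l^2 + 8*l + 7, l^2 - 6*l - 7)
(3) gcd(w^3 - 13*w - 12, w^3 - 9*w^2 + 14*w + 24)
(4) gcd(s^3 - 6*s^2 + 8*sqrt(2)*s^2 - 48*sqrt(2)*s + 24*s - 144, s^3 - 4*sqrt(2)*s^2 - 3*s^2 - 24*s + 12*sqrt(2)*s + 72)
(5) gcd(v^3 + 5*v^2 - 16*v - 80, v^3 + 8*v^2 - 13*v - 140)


(1) = u + I
(2) = l + 1
(3) = w^2 - 3*w - 4
(4) = s + 2*sqrt(2)
(5) = gcd((v - 4)*(v + 4)*(v + 5), (v - 4)*(v + 5)*(v + 7)) = v^2 + v - 20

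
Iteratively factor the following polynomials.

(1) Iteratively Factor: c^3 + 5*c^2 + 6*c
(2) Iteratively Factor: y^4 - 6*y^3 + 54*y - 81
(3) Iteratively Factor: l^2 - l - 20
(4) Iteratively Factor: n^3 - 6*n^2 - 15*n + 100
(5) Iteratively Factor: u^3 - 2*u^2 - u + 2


(1) = (c)*(c^2 + 5*c + 6) = c*(c + 3)*(c + 2)
(2) = (y - 3)*(y^3 - 3*y^2 - 9*y + 27) = (y - 3)^2*(y^2 - 9) = (y - 3)^2*(y + 3)*(y - 3)
(3) = (l - 5)*(l + 4)
(4) = (n - 5)*(n^2 - n - 20) = (n - 5)^2*(n + 4)
(5) = (u + 1)*(u^2 - 3*u + 2) = (u - 1)*(u + 1)*(u - 2)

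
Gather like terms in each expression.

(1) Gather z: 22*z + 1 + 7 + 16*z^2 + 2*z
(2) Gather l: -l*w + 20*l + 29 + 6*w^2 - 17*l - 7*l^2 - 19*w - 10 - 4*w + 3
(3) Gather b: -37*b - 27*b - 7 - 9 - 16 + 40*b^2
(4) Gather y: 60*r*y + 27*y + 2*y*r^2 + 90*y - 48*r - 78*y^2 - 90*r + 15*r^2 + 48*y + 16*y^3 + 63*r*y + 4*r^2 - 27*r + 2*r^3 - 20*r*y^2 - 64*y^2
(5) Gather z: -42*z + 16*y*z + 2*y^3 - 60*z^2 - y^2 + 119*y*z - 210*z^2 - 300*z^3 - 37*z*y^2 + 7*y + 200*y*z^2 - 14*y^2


(1) = 16*z^2 + 24*z + 8
(2) = -7*l^2 + l*(3 - w) + 6*w^2 - 23*w + 22
(3) = 40*b^2 - 64*b - 32
(4) = 2*r^3 + 19*r^2 - 165*r + 16*y^3 + y^2*(-20*r - 142) + y*(2*r^2 + 123*r + 165)
(5) = 2*y^3 - 15*y^2 + 7*y - 300*z^3 + z^2*(200*y - 270) + z*(-37*y^2 + 135*y - 42)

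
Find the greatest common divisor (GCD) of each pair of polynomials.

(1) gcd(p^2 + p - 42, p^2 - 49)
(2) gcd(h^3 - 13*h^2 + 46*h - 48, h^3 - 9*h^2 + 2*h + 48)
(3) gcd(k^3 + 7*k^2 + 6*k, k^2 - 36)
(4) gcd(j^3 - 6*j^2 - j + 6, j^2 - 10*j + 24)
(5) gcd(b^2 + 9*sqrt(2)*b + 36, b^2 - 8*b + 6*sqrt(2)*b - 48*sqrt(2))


(1) = gcd((p - 6)*(p + 7), (p - 7)*(p + 7)) = p + 7
(2) = h^2 - 11*h + 24
(3) = gcd(k*(k + 1)*(k + 6), (k - 6)*(k + 6)) = k + 6
(4) = j - 6
(5) = b + 6*sqrt(2)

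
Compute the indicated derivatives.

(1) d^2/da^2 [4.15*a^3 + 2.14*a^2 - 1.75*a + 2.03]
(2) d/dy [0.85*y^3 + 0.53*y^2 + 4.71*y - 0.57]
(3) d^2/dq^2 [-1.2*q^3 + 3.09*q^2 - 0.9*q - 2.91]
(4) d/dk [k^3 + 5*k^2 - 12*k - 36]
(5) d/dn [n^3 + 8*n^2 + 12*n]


(1) = 24.9*a + 4.28
(2) = 2.55*y^2 + 1.06*y + 4.71
(3) = 6.18 - 7.2*q
(4) = 3*k^2 + 10*k - 12
(5) = 3*n^2 + 16*n + 12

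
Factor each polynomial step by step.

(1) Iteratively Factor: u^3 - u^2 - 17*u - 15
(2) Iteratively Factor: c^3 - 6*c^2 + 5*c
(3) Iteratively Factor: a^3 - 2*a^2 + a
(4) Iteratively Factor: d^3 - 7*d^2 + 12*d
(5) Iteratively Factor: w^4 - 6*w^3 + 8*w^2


(1) = (u - 5)*(u^2 + 4*u + 3) = (u - 5)*(u + 3)*(u + 1)
(2) = (c)*(c^2 - 6*c + 5) = c*(c - 5)*(c - 1)
(3) = (a - 1)*(a^2 - a) = (a - 1)^2*(a)
(4) = (d - 4)*(d^2 - 3*d) = d*(d - 4)*(d - 3)
(5) = (w)*(w^3 - 6*w^2 + 8*w) = w*(w - 2)*(w^2 - 4*w) = w*(w - 4)*(w - 2)*(w)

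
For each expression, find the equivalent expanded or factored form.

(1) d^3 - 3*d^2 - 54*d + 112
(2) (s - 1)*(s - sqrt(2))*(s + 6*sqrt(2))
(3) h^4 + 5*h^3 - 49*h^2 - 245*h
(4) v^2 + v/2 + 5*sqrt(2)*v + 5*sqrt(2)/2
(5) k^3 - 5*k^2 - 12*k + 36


(1) = (d - 8)*(d - 2)*(d + 7)
(2) = s^3 - s^2 + 5*sqrt(2)*s^2 - 12*s - 5*sqrt(2)*s + 12
(3) = h*(h - 7)*(h + 5)*(h + 7)
(4) = (v + 1/2)*(v + 5*sqrt(2))
(5) = (k - 6)*(k - 2)*(k + 3)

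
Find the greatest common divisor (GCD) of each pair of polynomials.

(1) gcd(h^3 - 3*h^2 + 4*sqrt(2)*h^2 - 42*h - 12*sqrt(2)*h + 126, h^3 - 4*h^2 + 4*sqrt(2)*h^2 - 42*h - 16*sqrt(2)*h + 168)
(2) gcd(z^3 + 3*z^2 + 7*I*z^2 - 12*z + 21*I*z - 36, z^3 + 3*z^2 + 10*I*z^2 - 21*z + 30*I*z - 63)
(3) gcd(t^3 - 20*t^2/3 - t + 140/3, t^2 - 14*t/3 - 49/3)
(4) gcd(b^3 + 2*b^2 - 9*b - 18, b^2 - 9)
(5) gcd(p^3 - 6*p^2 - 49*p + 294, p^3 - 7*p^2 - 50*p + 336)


(1) = gcd((h - 3)*(h - 3*sqrt(2))*(h + 7*sqrt(2)), (h - 4)*(h - 3*sqrt(2))*(h + 7*sqrt(2))) = h^2 + 4*sqrt(2)*h - 42
(2) = z^2 + z*(3 + 3*I) + 9*I
(3) = t + 7/3
(4) = b^2 - 9
(5) = gcd((p - 7)*(p - 6)*(p + 7), (p - 8)*(p - 6)*(p + 7)) = p^2 + p - 42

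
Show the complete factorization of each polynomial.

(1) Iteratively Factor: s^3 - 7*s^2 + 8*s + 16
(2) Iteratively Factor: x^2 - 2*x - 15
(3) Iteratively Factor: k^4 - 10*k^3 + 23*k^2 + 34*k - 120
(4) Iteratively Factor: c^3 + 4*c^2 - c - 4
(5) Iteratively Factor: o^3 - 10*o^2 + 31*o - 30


(1) = (s - 4)*(s^2 - 3*s - 4) = (s - 4)*(s + 1)*(s - 4)
(2) = (x + 3)*(x - 5)
(3) = (k - 5)*(k^3 - 5*k^2 - 2*k + 24) = (k - 5)*(k - 4)*(k^2 - k - 6) = (k - 5)*(k - 4)*(k + 2)*(k - 3)
(4) = (c - 1)*(c^2 + 5*c + 4) = (c - 1)*(c + 1)*(c + 4)
(5) = (o - 3)*(o^2 - 7*o + 10) = (o - 3)*(o - 2)*(o - 5)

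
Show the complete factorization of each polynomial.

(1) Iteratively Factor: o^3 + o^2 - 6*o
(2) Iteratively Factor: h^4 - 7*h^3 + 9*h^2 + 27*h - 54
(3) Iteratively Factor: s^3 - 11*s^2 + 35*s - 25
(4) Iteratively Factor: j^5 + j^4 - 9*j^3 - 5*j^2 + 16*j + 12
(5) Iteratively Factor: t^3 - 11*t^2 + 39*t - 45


(1) = (o)*(o^2 + o - 6) = o*(o - 2)*(o + 3)
(2) = (h + 2)*(h^3 - 9*h^2 + 27*h - 27) = (h - 3)*(h + 2)*(h^2 - 6*h + 9) = (h - 3)^2*(h + 2)*(h - 3)
(3) = (s - 5)*(s^2 - 6*s + 5) = (s - 5)^2*(s - 1)
(4) = (j + 1)*(j^4 - 9*j^2 + 4*j + 12) = (j + 1)*(j + 3)*(j^3 - 3*j^2 + 4) = (j + 1)^2*(j + 3)*(j^2 - 4*j + 4) = (j - 2)*(j + 1)^2*(j + 3)*(j - 2)
(5) = (t - 3)*(t^2 - 8*t + 15) = (t - 3)^2*(t - 5)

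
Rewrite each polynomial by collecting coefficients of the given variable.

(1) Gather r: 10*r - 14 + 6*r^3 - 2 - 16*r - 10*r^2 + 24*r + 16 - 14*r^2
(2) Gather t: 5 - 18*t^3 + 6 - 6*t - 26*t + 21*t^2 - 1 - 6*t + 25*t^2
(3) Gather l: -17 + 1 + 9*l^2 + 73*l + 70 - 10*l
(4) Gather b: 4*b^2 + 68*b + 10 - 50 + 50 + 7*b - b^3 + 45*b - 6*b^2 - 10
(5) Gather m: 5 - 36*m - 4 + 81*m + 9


(1) = 6*r^3 - 24*r^2 + 18*r
(2) = -18*t^3 + 46*t^2 - 38*t + 10
(3) = 9*l^2 + 63*l + 54
(4) = -b^3 - 2*b^2 + 120*b
(5) = 45*m + 10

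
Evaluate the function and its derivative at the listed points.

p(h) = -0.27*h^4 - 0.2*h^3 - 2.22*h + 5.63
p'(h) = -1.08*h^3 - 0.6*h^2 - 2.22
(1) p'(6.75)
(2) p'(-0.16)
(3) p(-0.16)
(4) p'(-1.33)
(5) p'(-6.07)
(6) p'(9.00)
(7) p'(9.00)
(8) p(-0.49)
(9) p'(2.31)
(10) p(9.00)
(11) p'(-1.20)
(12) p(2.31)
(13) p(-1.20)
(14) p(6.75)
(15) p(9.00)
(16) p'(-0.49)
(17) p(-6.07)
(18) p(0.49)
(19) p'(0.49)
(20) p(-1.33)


(1) = -361.71
(2) = -2.23
(3) = 5.99
(4) = -0.74
(5) = 217.21
(6) = -838.14
(7) = -838.14
(8) = 6.73
(9) = -18.73
(10) = -1931.62
(11) = -1.22
(12) = -9.65
(13) = 8.08
(14) = -631.37
(15) = -1931.62
(16) = -2.24
(17) = -302.70
(18) = 4.50
(19) = -2.49
(20) = 8.21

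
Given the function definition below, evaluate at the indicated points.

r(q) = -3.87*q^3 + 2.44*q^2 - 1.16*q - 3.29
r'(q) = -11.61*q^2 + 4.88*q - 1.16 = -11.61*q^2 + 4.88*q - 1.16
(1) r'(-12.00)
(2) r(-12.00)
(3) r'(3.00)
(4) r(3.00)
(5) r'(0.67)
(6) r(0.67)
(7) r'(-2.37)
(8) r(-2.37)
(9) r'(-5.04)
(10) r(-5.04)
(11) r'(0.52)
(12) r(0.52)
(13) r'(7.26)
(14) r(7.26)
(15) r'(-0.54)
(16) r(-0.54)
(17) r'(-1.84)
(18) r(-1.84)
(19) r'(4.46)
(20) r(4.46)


(1) = -1731.56
(2) = 7049.35
(3) = -91.01
(4) = -89.30
(5) = -3.10
(6) = -4.14
(7) = -77.94
(8) = 64.68
(9) = -320.67
(10) = 559.99
(11) = -1.76
(12) = -3.78
(13) = -577.67
(14) = -1363.99
(15) = -7.18
(16) = -1.34
(17) = -49.45
(18) = 31.21
(19) = -210.34
(20) = -303.26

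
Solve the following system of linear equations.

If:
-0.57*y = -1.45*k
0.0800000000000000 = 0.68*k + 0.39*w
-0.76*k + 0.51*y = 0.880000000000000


Then:
k = 1.64
w = -2.65
y = 4.17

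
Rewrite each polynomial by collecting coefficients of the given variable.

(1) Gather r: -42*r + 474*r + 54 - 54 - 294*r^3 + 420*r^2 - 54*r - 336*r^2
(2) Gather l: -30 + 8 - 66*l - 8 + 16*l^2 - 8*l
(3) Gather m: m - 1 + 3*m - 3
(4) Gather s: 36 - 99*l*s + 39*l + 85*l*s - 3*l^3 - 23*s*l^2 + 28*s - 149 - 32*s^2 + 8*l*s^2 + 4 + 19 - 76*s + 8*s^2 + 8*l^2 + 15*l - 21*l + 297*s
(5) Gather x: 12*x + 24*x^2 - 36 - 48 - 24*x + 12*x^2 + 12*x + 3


(1) = -294*r^3 + 84*r^2 + 378*r
(2) = 16*l^2 - 74*l - 30
(3) = 4*m - 4
(4) = -3*l^3 + 8*l^2 + 33*l + s^2*(8*l - 24) + s*(-23*l^2 - 14*l + 249) - 90
(5) = 36*x^2 - 81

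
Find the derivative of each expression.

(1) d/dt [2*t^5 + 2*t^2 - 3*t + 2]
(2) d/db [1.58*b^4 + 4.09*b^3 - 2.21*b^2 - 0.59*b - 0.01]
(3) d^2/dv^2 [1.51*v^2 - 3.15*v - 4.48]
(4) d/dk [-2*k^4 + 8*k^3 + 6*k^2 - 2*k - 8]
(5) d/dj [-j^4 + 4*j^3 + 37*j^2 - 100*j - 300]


(1) = 10*t^4 + 4*t - 3
(2) = 6.32*b^3 + 12.27*b^2 - 4.42*b - 0.59
(3) = 3.02000000000000
(4) = -8*k^3 + 24*k^2 + 12*k - 2
(5) = -4*j^3 + 12*j^2 + 74*j - 100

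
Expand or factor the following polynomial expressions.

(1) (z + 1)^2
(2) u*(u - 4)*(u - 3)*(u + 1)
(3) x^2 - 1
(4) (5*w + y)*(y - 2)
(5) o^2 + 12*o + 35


(1) = z^2 + 2*z + 1
(2) = u^4 - 6*u^3 + 5*u^2 + 12*u
(3) = (x - 1)*(x + 1)
(4) = 5*w*y - 10*w + y^2 - 2*y
(5) = (o + 5)*(o + 7)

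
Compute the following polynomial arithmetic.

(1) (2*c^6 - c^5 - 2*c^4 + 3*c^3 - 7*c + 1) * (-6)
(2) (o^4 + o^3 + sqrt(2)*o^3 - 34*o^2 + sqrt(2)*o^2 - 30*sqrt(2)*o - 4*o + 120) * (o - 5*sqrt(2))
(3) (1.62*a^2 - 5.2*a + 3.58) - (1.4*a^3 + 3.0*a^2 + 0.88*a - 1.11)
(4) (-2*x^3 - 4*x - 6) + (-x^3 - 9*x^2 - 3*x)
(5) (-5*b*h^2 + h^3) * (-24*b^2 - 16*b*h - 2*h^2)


(1) = -12*c^6 + 6*c^5 + 12*c^4 - 18*c^3 + 42*c - 6
(2) = o^5 - 4*sqrt(2)*o^4 + o^4 - 44*o^3 - 4*sqrt(2)*o^3 - 14*o^2 + 140*sqrt(2)*o^2 + 20*sqrt(2)*o + 420*o - 600*sqrt(2)
(3) = -1.4*a^3 - 1.38*a^2 - 6.08*a + 4.69
(4) = -3*x^3 - 9*x^2 - 7*x - 6
(5) = 120*b^3*h^2 + 56*b^2*h^3 - 6*b*h^4 - 2*h^5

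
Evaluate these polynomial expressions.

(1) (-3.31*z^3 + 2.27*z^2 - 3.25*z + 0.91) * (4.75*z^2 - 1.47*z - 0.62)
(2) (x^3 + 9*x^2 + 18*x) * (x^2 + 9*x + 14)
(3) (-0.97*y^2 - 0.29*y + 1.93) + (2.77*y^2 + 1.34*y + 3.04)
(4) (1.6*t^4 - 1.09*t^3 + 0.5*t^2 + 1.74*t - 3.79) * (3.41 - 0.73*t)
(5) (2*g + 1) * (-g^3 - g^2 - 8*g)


(1) = -15.7225*z^5 + 15.6482*z^4 - 16.7222*z^3 + 7.6926*z^2 + 0.6773*z - 0.5642
(2) = x^5 + 18*x^4 + 113*x^3 + 288*x^2 + 252*x
(3) = 1.8*y^2 + 1.05*y + 4.97
(4) = -1.168*t^5 + 6.2517*t^4 - 4.0819*t^3 + 0.4348*t^2 + 8.7001*t - 12.9239
(5) = -2*g^4 - 3*g^3 - 17*g^2 - 8*g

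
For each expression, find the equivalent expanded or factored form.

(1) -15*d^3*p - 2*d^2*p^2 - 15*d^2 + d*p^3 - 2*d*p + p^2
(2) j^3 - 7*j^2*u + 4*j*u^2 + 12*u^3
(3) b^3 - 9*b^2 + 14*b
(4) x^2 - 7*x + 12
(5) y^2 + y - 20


(1) = (-5*d + p)*(3*d + p)*(d*p + 1)
(2) = (j - 6*u)*(j - 2*u)*(j + u)
(3) = b*(b - 7)*(b - 2)
(4) = (x - 4)*(x - 3)
(5) = (y - 4)*(y + 5)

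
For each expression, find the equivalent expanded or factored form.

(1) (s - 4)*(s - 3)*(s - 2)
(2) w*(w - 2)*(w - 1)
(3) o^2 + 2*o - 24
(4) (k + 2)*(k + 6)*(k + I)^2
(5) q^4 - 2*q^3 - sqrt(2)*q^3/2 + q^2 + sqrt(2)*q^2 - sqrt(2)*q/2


(1) = s^3 - 9*s^2 + 26*s - 24
(2) = w^3 - 3*w^2 + 2*w
(3) = (o - 4)*(o + 6)
(4) = k^4 + 8*k^3 + 2*I*k^3 + 11*k^2 + 16*I*k^2 - 8*k + 24*I*k - 12
(5) = q*(q - 1)^2*(q - sqrt(2)/2)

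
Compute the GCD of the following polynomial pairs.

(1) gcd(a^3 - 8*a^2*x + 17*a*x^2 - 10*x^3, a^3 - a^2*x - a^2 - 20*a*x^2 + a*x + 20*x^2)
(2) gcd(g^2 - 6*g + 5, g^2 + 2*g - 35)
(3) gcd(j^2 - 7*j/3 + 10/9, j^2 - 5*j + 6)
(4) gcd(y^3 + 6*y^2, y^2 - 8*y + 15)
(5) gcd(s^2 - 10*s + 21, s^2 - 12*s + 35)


(1) = -a + 5*x
(2) = g - 5
(3) = gcd((j - 5/3)*(j - 2/3), (j - 3)*(j - 2)) = 1
(4) = gcd(y^2*(y + 6), (y - 5)*(y - 3)) = 1
(5) = gcd((s - 7)*(s - 3), (s - 7)*(s - 5)) = s - 7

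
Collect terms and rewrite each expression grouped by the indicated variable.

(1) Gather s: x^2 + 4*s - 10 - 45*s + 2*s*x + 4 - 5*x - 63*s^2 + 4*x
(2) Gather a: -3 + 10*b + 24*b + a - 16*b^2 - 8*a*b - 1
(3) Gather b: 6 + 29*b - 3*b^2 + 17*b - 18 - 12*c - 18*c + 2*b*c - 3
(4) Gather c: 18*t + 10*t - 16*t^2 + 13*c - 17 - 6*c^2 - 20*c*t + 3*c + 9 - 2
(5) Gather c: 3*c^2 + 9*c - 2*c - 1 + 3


(1) = -63*s^2 + s*(2*x - 41) + x^2 - x - 6
(2) = a*(1 - 8*b) - 16*b^2 + 34*b - 4
(3) = -3*b^2 + b*(2*c + 46) - 30*c - 15
(4) = -6*c^2 + c*(16 - 20*t) - 16*t^2 + 28*t - 10
(5) = 3*c^2 + 7*c + 2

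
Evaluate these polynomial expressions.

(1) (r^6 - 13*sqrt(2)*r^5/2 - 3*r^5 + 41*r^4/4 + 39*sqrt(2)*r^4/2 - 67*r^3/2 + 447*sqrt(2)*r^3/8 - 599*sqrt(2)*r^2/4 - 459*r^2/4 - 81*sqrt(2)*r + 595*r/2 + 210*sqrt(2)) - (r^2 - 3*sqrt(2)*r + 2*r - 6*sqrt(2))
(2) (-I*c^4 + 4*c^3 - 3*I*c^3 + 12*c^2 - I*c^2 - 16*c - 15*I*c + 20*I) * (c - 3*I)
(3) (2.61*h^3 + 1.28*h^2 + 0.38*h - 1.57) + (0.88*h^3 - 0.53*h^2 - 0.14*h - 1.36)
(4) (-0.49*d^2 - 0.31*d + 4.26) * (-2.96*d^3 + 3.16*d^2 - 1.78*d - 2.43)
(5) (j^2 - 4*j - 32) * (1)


(1) = r^6 - 13*sqrt(2)*r^5/2 - 3*r^5 + 41*r^4/4 + 39*sqrt(2)*r^4/2 - 67*r^3/2 + 447*sqrt(2)*r^3/8 - 599*sqrt(2)*r^2/4 - 463*r^2/4 - 78*sqrt(2)*r + 591*r/2 + 216*sqrt(2)
(2) = -I*c^5 + c^4 - 3*I*c^4 + 3*c^3 - 13*I*c^3 - 19*c^2 - 51*I*c^2 - 45*c + 68*I*c + 60
(3) = 3.49*h^3 + 0.75*h^2 + 0.24*h - 2.93
(4) = 1.4504*d^5 - 0.6308*d^4 - 12.717*d^3 + 15.2041*d^2 - 6.8295*d - 10.3518
(5) = j^2 - 4*j - 32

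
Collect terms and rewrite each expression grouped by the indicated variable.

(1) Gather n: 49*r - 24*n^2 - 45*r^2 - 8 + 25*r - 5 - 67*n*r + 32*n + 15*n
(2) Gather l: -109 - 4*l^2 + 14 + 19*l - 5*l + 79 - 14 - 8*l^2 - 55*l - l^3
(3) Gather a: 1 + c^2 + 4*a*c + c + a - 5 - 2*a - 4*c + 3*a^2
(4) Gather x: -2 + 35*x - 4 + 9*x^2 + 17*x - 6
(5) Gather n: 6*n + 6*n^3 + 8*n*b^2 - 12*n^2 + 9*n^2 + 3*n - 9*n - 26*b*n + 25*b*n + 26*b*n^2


(1) = -24*n^2 + n*(47 - 67*r) - 45*r^2 + 74*r - 13
(2) = -l^3 - 12*l^2 - 41*l - 30
(3) = 3*a^2 + a*(4*c - 1) + c^2 - 3*c - 4
(4) = 9*x^2 + 52*x - 12
(5) = 6*n^3 + n^2*(26*b - 3) + n*(8*b^2 - b)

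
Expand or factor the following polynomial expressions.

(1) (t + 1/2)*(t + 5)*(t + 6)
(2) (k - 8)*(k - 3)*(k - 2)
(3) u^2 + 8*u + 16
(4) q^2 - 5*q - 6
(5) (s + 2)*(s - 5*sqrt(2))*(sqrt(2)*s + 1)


(1) = t^3 + 23*t^2/2 + 71*t/2 + 15
(2) = k^3 - 13*k^2 + 46*k - 48
(3) = (u + 4)^2
(4) = (q - 6)*(q + 1)
(5) = sqrt(2)*s^3 - 9*s^2 + 2*sqrt(2)*s^2 - 18*s - 5*sqrt(2)*s - 10*sqrt(2)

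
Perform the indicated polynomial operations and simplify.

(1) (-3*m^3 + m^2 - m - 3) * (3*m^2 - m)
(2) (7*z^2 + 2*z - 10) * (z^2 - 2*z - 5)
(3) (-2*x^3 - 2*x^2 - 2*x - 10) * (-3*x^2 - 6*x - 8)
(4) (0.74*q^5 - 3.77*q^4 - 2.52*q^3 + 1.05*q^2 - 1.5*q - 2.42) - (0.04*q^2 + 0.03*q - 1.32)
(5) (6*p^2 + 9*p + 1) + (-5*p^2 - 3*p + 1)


(1) = -9*m^5 + 6*m^4 - 4*m^3 - 8*m^2 + 3*m
(2) = 7*z^4 - 12*z^3 - 49*z^2 + 10*z + 50
(3) = 6*x^5 + 18*x^4 + 34*x^3 + 58*x^2 + 76*x + 80
(4) = 0.74*q^5 - 3.77*q^4 - 2.52*q^3 + 1.01*q^2 - 1.53*q - 1.1
(5) = p^2 + 6*p + 2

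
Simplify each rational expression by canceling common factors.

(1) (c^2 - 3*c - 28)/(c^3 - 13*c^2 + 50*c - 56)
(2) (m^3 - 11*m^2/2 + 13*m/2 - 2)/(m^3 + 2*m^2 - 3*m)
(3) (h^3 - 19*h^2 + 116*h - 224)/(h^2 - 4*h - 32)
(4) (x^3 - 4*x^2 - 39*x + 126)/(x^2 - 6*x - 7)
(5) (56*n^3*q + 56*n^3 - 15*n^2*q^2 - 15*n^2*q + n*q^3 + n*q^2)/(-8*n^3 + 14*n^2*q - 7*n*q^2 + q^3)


(1) = (c + 4)/(c^2 - 6*c + 8)
(2) = (2*m^2 - 9*m + 4)/(2*m^2 + 6*m)
(3) = (h^2 - 11*h + 28)/(h + 4)
(4) = (x^2 + 3*x - 18)/(x + 1)
(5) = (56*n^3*q + 56*n^3 - 15*n^2*q^2 - 15*n^2*q + n*q^3 + n*q^2)/(-8*n^3 + 14*n^2*q - 7*n*q^2 + q^3)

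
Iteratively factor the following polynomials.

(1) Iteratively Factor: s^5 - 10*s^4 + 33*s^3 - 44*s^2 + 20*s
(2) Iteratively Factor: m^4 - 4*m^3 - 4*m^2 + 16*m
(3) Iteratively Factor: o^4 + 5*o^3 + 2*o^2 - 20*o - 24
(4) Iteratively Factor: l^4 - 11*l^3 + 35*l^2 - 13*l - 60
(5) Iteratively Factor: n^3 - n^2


(1) = (s)*(s^4 - 10*s^3 + 33*s^2 - 44*s + 20) = s*(s - 1)*(s^3 - 9*s^2 + 24*s - 20) = s*(s - 5)*(s - 1)*(s^2 - 4*s + 4) = s*(s - 5)*(s - 2)*(s - 1)*(s - 2)
(2) = (m + 2)*(m^3 - 6*m^2 + 8*m) = (m - 2)*(m + 2)*(m^2 - 4*m) = m*(m - 2)*(m + 2)*(m - 4)
(3) = (o - 2)*(o^3 + 7*o^2 + 16*o + 12) = (o - 2)*(o + 2)*(o^2 + 5*o + 6) = (o - 2)*(o + 2)*(o + 3)*(o + 2)
(4) = (l - 3)*(l^3 - 8*l^2 + 11*l + 20) = (l - 5)*(l - 3)*(l^2 - 3*l - 4) = (l - 5)*(l - 3)*(l + 1)*(l - 4)
(5) = (n - 1)*(n^2) = n*(n - 1)*(n)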